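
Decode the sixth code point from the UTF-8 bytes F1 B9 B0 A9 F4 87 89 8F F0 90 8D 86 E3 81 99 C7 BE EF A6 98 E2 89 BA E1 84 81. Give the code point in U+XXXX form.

U+F998

Offset 0: leading byte 0xF1 = 11110001 → 4-byte char #1 = F1 B9 B0 A9.
Offset 4: leading byte 0xF4 = 11110100 → 4-byte char #2 = F4 87 89 8F.
Offset 8: leading byte 0xF0 = 11110000 → 4-byte char #3 = F0 90 8D 86.
Offset 12: leading byte 0xE3 = 11100011 → 3-byte char #4 = E3 81 99.
Offset 15: leading byte 0xC7 = 11000111 → 2-byte char #5 = C7 BE.
Offset 17: leading byte 0xEF = 11101111 → 3-byte char #6 = EF A6 98.
Leading byte 0xEF = 11101111 matches 1110xxxx → 3-byte sequence.
Byte 1: 0xEF = 11101111, payload 1111 (4 bits).
Byte 2: 0xA6 = 10100110 (10xxxxxx ✓), payload 100110.
Byte 3: 0x98 = 10011000 (10xxxxxx ✓), payload 011000.
Concatenate: 1111100110011000 = 0xF998 (16 bits → U+F998).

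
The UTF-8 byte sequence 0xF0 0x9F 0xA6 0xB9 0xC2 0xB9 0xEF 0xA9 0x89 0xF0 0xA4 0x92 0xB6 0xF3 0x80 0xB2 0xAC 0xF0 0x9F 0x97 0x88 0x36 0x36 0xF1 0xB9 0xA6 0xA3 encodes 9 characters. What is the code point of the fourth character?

U+244B6

Offset 0: leading byte 0xF0 = 11110000 → 4-byte char #1 = F0 9F A6 B9.
Offset 4: leading byte 0xC2 = 11000010 → 2-byte char #2 = C2 B9.
Offset 6: leading byte 0xEF = 11101111 → 3-byte char #3 = EF A9 89.
Offset 9: leading byte 0xF0 = 11110000 → 4-byte char #4 = F0 A4 92 B6.
Leading byte 0xF0 = 11110000 matches 11110xxx → 4-byte sequence.
Byte 1: 0xF0 = 11110000, payload 000 (3 bits).
Byte 2: 0xA4 = 10100100 (10xxxxxx ✓), payload 100100.
Byte 3: 0x92 = 10010010 (10xxxxxx ✓), payload 010010.
Byte 4: 0xB6 = 10110110 (10xxxxxx ✓), payload 110110.
Concatenate: 000100100010010110110 = 0x244B6 (21 bits → U+244B6).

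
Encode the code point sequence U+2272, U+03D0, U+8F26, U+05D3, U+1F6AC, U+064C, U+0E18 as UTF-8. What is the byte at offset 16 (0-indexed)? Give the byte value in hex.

0xE0

U+2272 → 3-byte form E2 89 B2 at offsets 0–2.
U+03D0 → 2-byte form CF 90 at offsets 3–4.
U+8F26 → 3-byte form E8 BC A6 at offsets 5–7.
U+05D3 → 2-byte form D7 93 at offsets 8–9.
U+1F6AC → 4-byte form F0 9F 9A AC at offsets 10–13.
U+064C → 2-byte form D9 8C at offsets 14–15.
U+0E18 → 3-byte form E0 B8 98 at offsets 16–18.
Offset 16 falls in char 7's range; it's byte 1 of E0 B8 98 = 0xE0.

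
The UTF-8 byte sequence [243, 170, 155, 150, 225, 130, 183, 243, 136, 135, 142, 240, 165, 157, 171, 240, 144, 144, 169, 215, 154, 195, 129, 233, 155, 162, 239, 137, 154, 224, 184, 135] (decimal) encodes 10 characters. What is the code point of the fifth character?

U+10429

Offset 0: leading byte 0xF3 = 11110011 → 4-byte char #1 = F3 AA 9B 96.
Offset 4: leading byte 0xE1 = 11100001 → 3-byte char #2 = E1 82 B7.
Offset 7: leading byte 0xF3 = 11110011 → 4-byte char #3 = F3 88 87 8E.
Offset 11: leading byte 0xF0 = 11110000 → 4-byte char #4 = F0 A5 9D AB.
Offset 15: leading byte 0xF0 = 11110000 → 4-byte char #5 = F0 90 90 A9.
Leading byte 0xF0 = 11110000 matches 11110xxx → 4-byte sequence.
Byte 1: 0xF0 = 11110000, payload 000 (3 bits).
Byte 2: 0x90 = 10010000 (10xxxxxx ✓), payload 010000.
Byte 3: 0x90 = 10010000 (10xxxxxx ✓), payload 010000.
Byte 4: 0xA9 = 10101001 (10xxxxxx ✓), payload 101001.
Concatenate: 000010000010000101001 = 0x10429 (21 bits → U+10429).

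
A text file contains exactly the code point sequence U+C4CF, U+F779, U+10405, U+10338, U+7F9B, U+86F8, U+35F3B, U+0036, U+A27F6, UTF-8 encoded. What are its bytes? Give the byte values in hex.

EC 93 8F EF 9D B9 F0 90 90 85 F0 90 8C B8 E7 BE 9B E8 9B B8 F0 B5 BC BB 36 F2 A2 9F B6

U+C4CF: 3-byte form → EC 93 8F.
U+F779: 3-byte form → EF 9D B9.
U+10405: 4-byte form → F0 90 90 85.
U+10338: 4-byte form → F0 90 8C B8.
U+7F9B: 3-byte form → E7 BE 9B.
U+86F8: 3-byte form → E8 9B B8.
U+35F3B: 4-byte form → F0 B5 BC BB.
U+0036: 1-byte form → 36.
U+A27F6: 4-byte form → F2 A2 9F B6.
Concatenated (29 bytes): EC 93 8F EF 9D B9 F0 90 90 85 F0 90 8C B8 E7 BE 9B E8 9B B8 F0 B5 BC BB 36 F2 A2 9F B6.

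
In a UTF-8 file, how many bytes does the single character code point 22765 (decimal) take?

U+58ED = 0x58ED. UTF-8 uses 1 byte below 0x80, 2 below 0x800, 3 below 0x10000, 4 up to 0x10FFFF. 0x58ED is in U+0800–U+FFFF → 3 bytes.

3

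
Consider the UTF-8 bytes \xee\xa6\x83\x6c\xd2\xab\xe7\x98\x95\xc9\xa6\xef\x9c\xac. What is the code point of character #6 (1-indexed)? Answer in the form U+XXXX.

U+F72C

Offset 0: leading byte 0xEE = 11101110 → 3-byte char #1 = EE A6 83.
Offset 3: leading byte 0x6C = 01101100 → 1-byte char #2 = 6C.
Offset 4: leading byte 0xD2 = 11010010 → 2-byte char #3 = D2 AB.
Offset 6: leading byte 0xE7 = 11100111 → 3-byte char #4 = E7 98 95.
Offset 9: leading byte 0xC9 = 11001001 → 2-byte char #5 = C9 A6.
Offset 11: leading byte 0xEF = 11101111 → 3-byte char #6 = EF 9C AC.
Leading byte 0xEF = 11101111 matches 1110xxxx → 3-byte sequence.
Byte 1: 0xEF = 11101111, payload 1111 (4 bits).
Byte 2: 0x9C = 10011100 (10xxxxxx ✓), payload 011100.
Byte 3: 0xAC = 10101100 (10xxxxxx ✓), payload 101100.
Concatenate: 1111011100101100 = 0xF72C (16 bits → U+F72C).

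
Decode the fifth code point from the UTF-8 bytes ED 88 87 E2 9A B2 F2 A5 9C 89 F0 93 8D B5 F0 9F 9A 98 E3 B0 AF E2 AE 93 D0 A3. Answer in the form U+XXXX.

U+1F698

Offset 0: leading byte 0xED = 11101101 → 3-byte char #1 = ED 88 87.
Offset 3: leading byte 0xE2 = 11100010 → 3-byte char #2 = E2 9A B2.
Offset 6: leading byte 0xF2 = 11110010 → 4-byte char #3 = F2 A5 9C 89.
Offset 10: leading byte 0xF0 = 11110000 → 4-byte char #4 = F0 93 8D B5.
Offset 14: leading byte 0xF0 = 11110000 → 4-byte char #5 = F0 9F 9A 98.
Leading byte 0xF0 = 11110000 matches 11110xxx → 4-byte sequence.
Byte 1: 0xF0 = 11110000, payload 000 (3 bits).
Byte 2: 0x9F = 10011111 (10xxxxxx ✓), payload 011111.
Byte 3: 0x9A = 10011010 (10xxxxxx ✓), payload 011010.
Byte 4: 0x98 = 10011000 (10xxxxxx ✓), payload 011000.
Concatenate: 000011111011010011000 = 0x1F698 (21 bits → U+1F698).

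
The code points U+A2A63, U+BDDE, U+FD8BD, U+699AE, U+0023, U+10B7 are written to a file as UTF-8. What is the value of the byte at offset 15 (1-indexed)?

0xAE

1-indexed offset 15 is 0-indexed offset 14.
U+A2A63 → 4-byte form F2 A2 A9 A3 at offsets 0–3.
U+BDDE → 3-byte form EB B7 9E at offsets 4–6.
U+FD8BD → 4-byte form F3 BD A2 BD at offsets 7–10.
U+699AE → 4-byte form F1 A9 A6 AE at offsets 11–14.
Offset 14 falls in char 4's range; it's byte 4 of F1 A9 A6 AE = 0xAE.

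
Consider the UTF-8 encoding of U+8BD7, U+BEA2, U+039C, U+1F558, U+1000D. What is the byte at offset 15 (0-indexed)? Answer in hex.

U+8BD7 → 3-byte form E8 AF 97 at offsets 0–2.
U+BEA2 → 3-byte form EB BA A2 at offsets 3–5.
U+039C → 2-byte form CE 9C at offsets 6–7.
U+1F558 → 4-byte form F0 9F 95 98 at offsets 8–11.
U+1000D → 4-byte form F0 90 80 8D at offsets 12–15.
Offset 15 falls in char 5's range; it's byte 4 of F0 90 80 8D = 0x8D.

0x8D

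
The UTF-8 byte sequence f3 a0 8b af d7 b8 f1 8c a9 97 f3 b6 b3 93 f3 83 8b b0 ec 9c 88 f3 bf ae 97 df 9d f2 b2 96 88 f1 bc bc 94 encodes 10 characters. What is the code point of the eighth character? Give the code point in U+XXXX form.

Offset 0: leading byte 0xF3 = 11110011 → 4-byte char #1 = F3 A0 8B AF.
Offset 4: leading byte 0xD7 = 11010111 → 2-byte char #2 = D7 B8.
Offset 6: leading byte 0xF1 = 11110001 → 4-byte char #3 = F1 8C A9 97.
Offset 10: leading byte 0xF3 = 11110011 → 4-byte char #4 = F3 B6 B3 93.
Offset 14: leading byte 0xF3 = 11110011 → 4-byte char #5 = F3 83 8B B0.
Offset 18: leading byte 0xEC = 11101100 → 3-byte char #6 = EC 9C 88.
Offset 21: leading byte 0xF3 = 11110011 → 4-byte char #7 = F3 BF AE 97.
Offset 25: leading byte 0xDF = 11011111 → 2-byte char #8 = DF 9D.
Leading byte 0xDF = 11011111 matches 110xxxxx → 2-byte sequence.
Byte 1: 0xDF = 11011111, payload 11111 (5 bits).
Byte 2: 0x9D = 10011101 (10xxxxxx ✓), payload 011101.
Concatenate: 11111011101 = 0x7DD (11 bits → U+07DD).

U+07DD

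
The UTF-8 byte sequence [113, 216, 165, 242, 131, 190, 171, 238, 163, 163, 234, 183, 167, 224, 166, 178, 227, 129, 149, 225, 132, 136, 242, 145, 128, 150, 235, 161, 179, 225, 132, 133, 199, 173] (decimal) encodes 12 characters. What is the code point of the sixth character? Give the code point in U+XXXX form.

Offset 0: leading byte 0x71 = 01110001 → 1-byte char #1 = 71.
Offset 1: leading byte 0xD8 = 11011000 → 2-byte char #2 = D8 A5.
Offset 3: leading byte 0xF2 = 11110010 → 4-byte char #3 = F2 83 BE AB.
Offset 7: leading byte 0xEE = 11101110 → 3-byte char #4 = EE A3 A3.
Offset 10: leading byte 0xEA = 11101010 → 3-byte char #5 = EA B7 A7.
Offset 13: leading byte 0xE0 = 11100000 → 3-byte char #6 = E0 A6 B2.
Leading byte 0xE0 = 11100000 matches 1110xxxx → 3-byte sequence.
Byte 1: 0xE0 = 11100000, payload 0000 (4 bits).
Byte 2: 0xA6 = 10100110 (10xxxxxx ✓), payload 100110.
Byte 3: 0xB2 = 10110010 (10xxxxxx ✓), payload 110010.
Concatenate: 0000100110110010 = 0x9B2 (16 bits → U+09B2).

U+09B2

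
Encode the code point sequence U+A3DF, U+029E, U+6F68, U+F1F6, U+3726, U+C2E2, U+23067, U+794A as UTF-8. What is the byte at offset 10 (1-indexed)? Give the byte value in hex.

0x87

1-indexed offset 10 is 0-indexed offset 9.
U+A3DF → 3-byte form EA 8F 9F at offsets 0–2.
U+029E → 2-byte form CA 9E at offsets 3–4.
U+6F68 → 3-byte form E6 BD A8 at offsets 5–7.
U+F1F6 → 3-byte form EF 87 B6 at offsets 8–10.
Offset 9 falls in char 4's range; it's byte 2 of EF 87 B6 = 0x87.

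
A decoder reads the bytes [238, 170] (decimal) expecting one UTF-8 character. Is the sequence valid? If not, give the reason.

invalid (sequence truncated)

Leading byte 0xEE = 11101110 → 3-byte form, but only 2 bytes are present.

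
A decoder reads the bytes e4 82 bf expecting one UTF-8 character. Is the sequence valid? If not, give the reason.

Leading byte 0xE4 = 11100100 → 3-byte form.
Continuation bytes 0x82=10000010, 0xBF=10111111 all match 10xxxxxx.
Decoded value 0x40BF is ≥ 0x800 (shortest form) and not a surrogate.

valid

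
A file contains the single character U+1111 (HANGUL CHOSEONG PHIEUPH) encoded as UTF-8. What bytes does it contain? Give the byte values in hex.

E1 84 91

U+1111 = 0x1111 = 4369 decimal. In range U+0800–U+FFFF → 3-byte form: 1110xxxx 10xxxxxx 10xxxxxx.
Binary (16 bits): 0001000100010001.
Split 4+6+6: 0001 | 000100 | 010001.
Byte 1: 11100001 = 0xE1.
Byte 2: 10000100 = 0x84.
Byte 3: 10010001 = 0x91.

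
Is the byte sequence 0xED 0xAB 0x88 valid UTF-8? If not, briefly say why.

Structurally a 3-byte sequence; payload = 0xDAC8.
But 0xDAC8 is in U+D800–U+DFFF, the surrogate range. Surrogates are not Unicode scalar values and are forbidden in UTF-8.

invalid (encodes a surrogate (U+D800–U+DFFF))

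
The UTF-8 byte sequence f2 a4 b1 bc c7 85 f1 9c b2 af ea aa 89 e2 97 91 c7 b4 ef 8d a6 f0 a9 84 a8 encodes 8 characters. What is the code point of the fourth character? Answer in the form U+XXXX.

U+AA89

Offset 0: leading byte 0xF2 = 11110010 → 4-byte char #1 = F2 A4 B1 BC.
Offset 4: leading byte 0xC7 = 11000111 → 2-byte char #2 = C7 85.
Offset 6: leading byte 0xF1 = 11110001 → 4-byte char #3 = F1 9C B2 AF.
Offset 10: leading byte 0xEA = 11101010 → 3-byte char #4 = EA AA 89.
Leading byte 0xEA = 11101010 matches 1110xxxx → 3-byte sequence.
Byte 1: 0xEA = 11101010, payload 1010 (4 bits).
Byte 2: 0xAA = 10101010 (10xxxxxx ✓), payload 101010.
Byte 3: 0x89 = 10001001 (10xxxxxx ✓), payload 001001.
Concatenate: 1010101010001001 = 0xAA89 (16 bits → U+AA89).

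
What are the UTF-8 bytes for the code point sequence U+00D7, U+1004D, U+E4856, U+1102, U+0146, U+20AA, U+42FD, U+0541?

U+00D7: 2-byte form → C3 97.
U+1004D: 4-byte form → F0 90 81 8D.
U+E4856: 4-byte form → F3 A4 A1 96.
U+1102: 3-byte form → E1 84 82.
U+0146: 2-byte form → C5 86.
U+20AA: 3-byte form → E2 82 AA.
U+42FD: 3-byte form → E4 8B BD.
U+0541: 2-byte form → D5 81.
Concatenated (23 bytes): C3 97 F0 90 81 8D F3 A4 A1 96 E1 84 82 C5 86 E2 82 AA E4 8B BD D5 81.

C3 97 F0 90 81 8D F3 A4 A1 96 E1 84 82 C5 86 E2 82 AA E4 8B BD D5 81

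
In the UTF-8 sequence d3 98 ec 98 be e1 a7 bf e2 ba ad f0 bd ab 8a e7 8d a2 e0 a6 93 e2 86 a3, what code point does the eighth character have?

U+21A3

Offset 0: leading byte 0xD3 = 11010011 → 2-byte char #1 = D3 98.
Offset 2: leading byte 0xEC = 11101100 → 3-byte char #2 = EC 98 BE.
Offset 5: leading byte 0xE1 = 11100001 → 3-byte char #3 = E1 A7 BF.
Offset 8: leading byte 0xE2 = 11100010 → 3-byte char #4 = E2 BA AD.
Offset 11: leading byte 0xF0 = 11110000 → 4-byte char #5 = F0 BD AB 8A.
Offset 15: leading byte 0xE7 = 11100111 → 3-byte char #6 = E7 8D A2.
Offset 18: leading byte 0xE0 = 11100000 → 3-byte char #7 = E0 A6 93.
Offset 21: leading byte 0xE2 = 11100010 → 3-byte char #8 = E2 86 A3.
Leading byte 0xE2 = 11100010 matches 1110xxxx → 3-byte sequence.
Byte 1: 0xE2 = 11100010, payload 0010 (4 bits).
Byte 2: 0x86 = 10000110 (10xxxxxx ✓), payload 000110.
Byte 3: 0xA3 = 10100011 (10xxxxxx ✓), payload 100011.
Concatenate: 0010000110100011 = 0x21A3 (16 bits → U+21A3).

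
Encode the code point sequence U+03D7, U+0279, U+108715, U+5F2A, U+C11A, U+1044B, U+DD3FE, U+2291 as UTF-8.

U+03D7: 2-byte form → CF 97.
U+0279: 2-byte form → C9 B9.
U+108715: 4-byte form → F4 88 9C 95.
U+5F2A: 3-byte form → E5 BC AA.
U+C11A: 3-byte form → EC 84 9A.
U+1044B: 4-byte form → F0 90 91 8B.
U+DD3FE: 4-byte form → F3 9D 8F BE.
U+2291: 3-byte form → E2 8A 91.
Concatenated (25 bytes): CF 97 C9 B9 F4 88 9C 95 E5 BC AA EC 84 9A F0 90 91 8B F3 9D 8F BE E2 8A 91.

CF 97 C9 B9 F4 88 9C 95 E5 BC AA EC 84 9A F0 90 91 8B F3 9D 8F BE E2 8A 91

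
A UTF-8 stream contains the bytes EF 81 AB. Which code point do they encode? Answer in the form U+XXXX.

U+F06B

Leading byte 0xEF = 11101111 matches 1110xxxx → 3-byte sequence.
Byte 1: 0xEF = 11101111, payload 1111 (4 bits).
Byte 2: 0x81 = 10000001 (10xxxxxx ✓), payload 000001.
Byte 3: 0xAB = 10101011 (10xxxxxx ✓), payload 101011.
Concatenate: 1111000001101011 = 0xF06B (16 bits → U+F06B).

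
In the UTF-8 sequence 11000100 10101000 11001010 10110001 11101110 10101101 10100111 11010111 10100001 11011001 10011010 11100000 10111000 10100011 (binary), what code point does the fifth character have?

U+065A

Offset 0: leading byte 0xC4 = 11000100 → 2-byte char #1 = C4 A8.
Offset 2: leading byte 0xCA = 11001010 → 2-byte char #2 = CA B1.
Offset 4: leading byte 0xEE = 11101110 → 3-byte char #3 = EE AD A7.
Offset 7: leading byte 0xD7 = 11010111 → 2-byte char #4 = D7 A1.
Offset 9: leading byte 0xD9 = 11011001 → 2-byte char #5 = D9 9A.
Leading byte 0xD9 = 11011001 matches 110xxxxx → 2-byte sequence.
Byte 1: 0xD9 = 11011001, payload 11001 (5 bits).
Byte 2: 0x9A = 10011010 (10xxxxxx ✓), payload 011010.
Concatenate: 11001011010 = 0x65A (11 bits → U+065A).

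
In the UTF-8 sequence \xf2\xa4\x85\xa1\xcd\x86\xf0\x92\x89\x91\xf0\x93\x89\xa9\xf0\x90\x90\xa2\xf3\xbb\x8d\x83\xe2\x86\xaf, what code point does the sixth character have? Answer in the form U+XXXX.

Offset 0: leading byte 0xF2 = 11110010 → 4-byte char #1 = F2 A4 85 A1.
Offset 4: leading byte 0xCD = 11001101 → 2-byte char #2 = CD 86.
Offset 6: leading byte 0xF0 = 11110000 → 4-byte char #3 = F0 92 89 91.
Offset 10: leading byte 0xF0 = 11110000 → 4-byte char #4 = F0 93 89 A9.
Offset 14: leading byte 0xF0 = 11110000 → 4-byte char #5 = F0 90 90 A2.
Offset 18: leading byte 0xF3 = 11110011 → 4-byte char #6 = F3 BB 8D 83.
Leading byte 0xF3 = 11110011 matches 11110xxx → 4-byte sequence.
Byte 1: 0xF3 = 11110011, payload 011 (3 bits).
Byte 2: 0xBB = 10111011 (10xxxxxx ✓), payload 111011.
Byte 3: 0x8D = 10001101 (10xxxxxx ✓), payload 001101.
Byte 4: 0x83 = 10000011 (10xxxxxx ✓), payload 000011.
Concatenate: 011111011001101000011 = 0xFB343 (21 bits → U+FB343).

U+FB343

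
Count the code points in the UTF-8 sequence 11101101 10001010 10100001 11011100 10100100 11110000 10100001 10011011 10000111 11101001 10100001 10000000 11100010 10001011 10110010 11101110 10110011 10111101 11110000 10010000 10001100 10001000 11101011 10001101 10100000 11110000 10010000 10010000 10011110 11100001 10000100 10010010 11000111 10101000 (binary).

11

Byte at offset 0: 0xED = 11101101 → 3-byte char (#1). Advance 3.
Byte at offset 3: 0xDC = 11011100 → 2-byte char (#2). Advance 2.
Byte at offset 5: 0xF0 = 11110000 → 4-byte char (#3). Advance 4.
Byte at offset 9: 0xE9 = 11101001 → 3-byte char (#4). Advance 3.
Byte at offset 12: 0xE2 = 11100010 → 3-byte char (#5). Advance 3.
Byte at offset 15: 0xEE = 11101110 → 3-byte char (#6). Advance 3.
Byte at offset 18: 0xF0 = 11110000 → 4-byte char (#7). Advance 4.
Byte at offset 22: 0xEB = 11101011 → 3-byte char (#8). Advance 3.
Byte at offset 25: 0xF0 = 11110000 → 4-byte char (#9). Advance 4.
Byte at offset 29: 0xE1 = 11100001 → 3-byte char (#10). Advance 3.
Byte at offset 32: 0xC7 = 11000111 → 2-byte char (#11). Advance 2.
Reached end at offset 34 after 11 code points.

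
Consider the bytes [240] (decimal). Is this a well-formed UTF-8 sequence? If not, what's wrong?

invalid (sequence truncated)

Leading byte 0xF0 = 11110000 → 4-byte form, but only 1 byte is present.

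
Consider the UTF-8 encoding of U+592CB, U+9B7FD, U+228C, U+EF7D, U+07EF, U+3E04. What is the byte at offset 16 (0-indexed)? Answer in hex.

U+592CB → 4-byte form F1 99 8B 8B at offsets 0–3.
U+9B7FD → 4-byte form F2 9B 9F BD at offsets 4–7.
U+228C → 3-byte form E2 8A 8C at offsets 8–10.
U+EF7D → 3-byte form EE BD BD at offsets 11–13.
U+07EF → 2-byte form DF AF at offsets 14–15.
U+3E04 → 3-byte form E3 B8 84 at offsets 16–18.
Offset 16 falls in char 6's range; it's byte 1 of E3 B8 84 = 0xE3.

0xE3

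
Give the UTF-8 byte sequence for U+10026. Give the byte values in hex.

U+10026 = 0x10026 = 65574 decimal. In range U+10000–U+10FFFF → 4-byte form: 11110xxx 10xxxxxx 10xxxxxx 10xxxxxx.
Binary (21 bits): 000010000000000100110.
Split 3+6+6+6: 000 | 010000 | 000000 | 100110.
Byte 1: 11110000 = 0xF0.
Byte 2: 10010000 = 0x90.
Byte 3: 10000000 = 0x80.
Byte 4: 10100110 = 0xA6.

F0 90 80 A6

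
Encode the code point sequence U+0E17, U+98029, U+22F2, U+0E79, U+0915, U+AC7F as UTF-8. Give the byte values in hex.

E0 B8 97 F2 98 80 A9 E2 8B B2 E0 B9 B9 E0 A4 95 EA B1 BF

U+0E17: 3-byte form → E0 B8 97.
U+98029: 4-byte form → F2 98 80 A9.
U+22F2: 3-byte form → E2 8B B2.
U+0E79: 3-byte form → E0 B9 B9.
U+0915: 3-byte form → E0 A4 95.
U+AC7F: 3-byte form → EA B1 BF.
Concatenated (19 bytes): E0 B8 97 F2 98 80 A9 E2 8B B2 E0 B9 B9 E0 A4 95 EA B1 BF.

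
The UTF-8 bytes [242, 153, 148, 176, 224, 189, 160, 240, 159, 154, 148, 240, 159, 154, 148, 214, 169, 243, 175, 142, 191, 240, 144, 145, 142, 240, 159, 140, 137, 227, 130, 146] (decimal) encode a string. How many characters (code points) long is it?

9

Byte at offset 0: 0xF2 = 11110010 → 4-byte char (#1). Advance 4.
Byte at offset 4: 0xE0 = 11100000 → 3-byte char (#2). Advance 3.
Byte at offset 7: 0xF0 = 11110000 → 4-byte char (#3). Advance 4.
Byte at offset 11: 0xF0 = 11110000 → 4-byte char (#4). Advance 4.
Byte at offset 15: 0xD6 = 11010110 → 2-byte char (#5). Advance 2.
Byte at offset 17: 0xF3 = 11110011 → 4-byte char (#6). Advance 4.
Byte at offset 21: 0xF0 = 11110000 → 4-byte char (#7). Advance 4.
Byte at offset 25: 0xF0 = 11110000 → 4-byte char (#8). Advance 4.
Byte at offset 29: 0xE3 = 11100011 → 3-byte char (#9). Advance 3.
Reached end at offset 32 after 9 code points.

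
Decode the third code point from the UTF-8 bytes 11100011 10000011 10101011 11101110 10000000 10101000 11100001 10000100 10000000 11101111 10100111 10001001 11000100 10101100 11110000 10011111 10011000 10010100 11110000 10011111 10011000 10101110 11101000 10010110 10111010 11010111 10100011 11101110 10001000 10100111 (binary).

Offset 0: leading byte 0xE3 = 11100011 → 3-byte char #1 = E3 83 AB.
Offset 3: leading byte 0xEE = 11101110 → 3-byte char #2 = EE 80 A8.
Offset 6: leading byte 0xE1 = 11100001 → 3-byte char #3 = E1 84 80.
Leading byte 0xE1 = 11100001 matches 1110xxxx → 3-byte sequence.
Byte 1: 0xE1 = 11100001, payload 0001 (4 bits).
Byte 2: 0x84 = 10000100 (10xxxxxx ✓), payload 000100.
Byte 3: 0x80 = 10000000 (10xxxxxx ✓), payload 000000.
Concatenate: 0001000100000000 = 0x1100 (16 bits → U+1100).

U+1100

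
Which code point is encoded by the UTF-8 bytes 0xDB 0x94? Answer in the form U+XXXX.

Leading byte 0xDB = 11011011 matches 110xxxxx → 2-byte sequence.
Byte 1: 0xDB = 11011011, payload 11011 (5 bits).
Byte 2: 0x94 = 10010100 (10xxxxxx ✓), payload 010100.
Concatenate: 11011010100 = 0x6D4 (11 bits → U+06D4).

U+06D4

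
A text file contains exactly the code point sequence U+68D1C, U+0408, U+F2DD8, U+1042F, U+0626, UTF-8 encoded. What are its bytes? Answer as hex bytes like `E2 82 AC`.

U+68D1C: 4-byte form → F1 A8 B4 9C.
U+0408: 2-byte form → D0 88.
U+F2DD8: 4-byte form → F3 B2 B7 98.
U+1042F: 4-byte form → F0 90 90 AF.
U+0626: 2-byte form → D8 A6.
Concatenated (16 bytes): F1 A8 B4 9C D0 88 F3 B2 B7 98 F0 90 90 AF D8 A6.

F1 A8 B4 9C D0 88 F3 B2 B7 98 F0 90 90 AF D8 A6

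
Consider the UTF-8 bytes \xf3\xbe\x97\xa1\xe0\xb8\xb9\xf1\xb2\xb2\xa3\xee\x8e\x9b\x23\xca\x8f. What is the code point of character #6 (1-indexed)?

U+028F

Offset 0: leading byte 0xF3 = 11110011 → 4-byte char #1 = F3 BE 97 A1.
Offset 4: leading byte 0xE0 = 11100000 → 3-byte char #2 = E0 B8 B9.
Offset 7: leading byte 0xF1 = 11110001 → 4-byte char #3 = F1 B2 B2 A3.
Offset 11: leading byte 0xEE = 11101110 → 3-byte char #4 = EE 8E 9B.
Offset 14: leading byte 0x23 = 00100011 → 1-byte char #5 = 23.
Offset 15: leading byte 0xCA = 11001010 → 2-byte char #6 = CA 8F.
Leading byte 0xCA = 11001010 matches 110xxxxx → 2-byte sequence.
Byte 1: 0xCA = 11001010, payload 01010 (5 bits).
Byte 2: 0x8F = 10001111 (10xxxxxx ✓), payload 001111.
Concatenate: 01010001111 = 0x28F (11 bits → U+028F).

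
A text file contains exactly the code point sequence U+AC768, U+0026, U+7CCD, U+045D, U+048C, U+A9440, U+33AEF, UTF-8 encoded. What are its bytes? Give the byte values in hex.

F2 AC 9D A8 26 E7 B3 8D D1 9D D2 8C F2 A9 91 80 F0 B3 AB AF

U+AC768: 4-byte form → F2 AC 9D A8.
U+0026: 1-byte form → 26.
U+7CCD: 3-byte form → E7 B3 8D.
U+045D: 2-byte form → D1 9D.
U+048C: 2-byte form → D2 8C.
U+A9440: 4-byte form → F2 A9 91 80.
U+33AEF: 4-byte form → F0 B3 AB AF.
Concatenated (20 bytes): F2 AC 9D A8 26 E7 B3 8D D1 9D D2 8C F2 A9 91 80 F0 B3 AB AF.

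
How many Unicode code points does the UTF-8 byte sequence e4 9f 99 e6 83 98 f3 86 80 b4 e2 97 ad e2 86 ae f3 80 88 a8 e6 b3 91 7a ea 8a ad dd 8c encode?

Byte at offset 0: 0xE4 = 11100100 → 3-byte char (#1). Advance 3.
Byte at offset 3: 0xE6 = 11100110 → 3-byte char (#2). Advance 3.
Byte at offset 6: 0xF3 = 11110011 → 4-byte char (#3). Advance 4.
Byte at offset 10: 0xE2 = 11100010 → 3-byte char (#4). Advance 3.
Byte at offset 13: 0xE2 = 11100010 → 3-byte char (#5). Advance 3.
Byte at offset 16: 0xF3 = 11110011 → 4-byte char (#6). Advance 4.
Byte at offset 20: 0xE6 = 11100110 → 3-byte char (#7). Advance 3.
Byte at offset 23: 0x7A = 01111010 → 1-byte char (#8). Advance 1.
Byte at offset 24: 0xEA = 11101010 → 3-byte char (#9). Advance 3.
Byte at offset 27: 0xDD = 11011101 → 2-byte char (#10). Advance 2.
Reached end at offset 29 after 10 code points.

10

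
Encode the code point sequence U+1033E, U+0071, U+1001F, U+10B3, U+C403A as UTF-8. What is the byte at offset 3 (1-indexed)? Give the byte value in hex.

0x8C

1-indexed offset 3 is 0-indexed offset 2.
U+1033E → 4-byte form F0 90 8C BE at offsets 0–3.
Offset 2 falls in char 1's range; it's byte 3 of F0 90 8C BE = 0x8C.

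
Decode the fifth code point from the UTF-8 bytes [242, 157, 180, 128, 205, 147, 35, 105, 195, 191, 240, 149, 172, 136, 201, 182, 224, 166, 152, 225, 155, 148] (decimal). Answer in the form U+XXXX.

U+00FF

Offset 0: leading byte 0xF2 = 11110010 → 4-byte char #1 = F2 9D B4 80.
Offset 4: leading byte 0xCD = 11001101 → 2-byte char #2 = CD 93.
Offset 6: leading byte 0x23 = 00100011 → 1-byte char #3 = 23.
Offset 7: leading byte 0x69 = 01101001 → 1-byte char #4 = 69.
Offset 8: leading byte 0xC3 = 11000011 → 2-byte char #5 = C3 BF.
Leading byte 0xC3 = 11000011 matches 110xxxxx → 2-byte sequence.
Byte 1: 0xC3 = 11000011, payload 00011 (5 bits).
Byte 2: 0xBF = 10111111 (10xxxxxx ✓), payload 111111.
Concatenate: 00011111111 = 0xFF (11 bits → U+00FF).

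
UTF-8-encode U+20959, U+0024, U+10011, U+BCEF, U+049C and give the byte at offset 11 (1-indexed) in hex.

1-indexed offset 11 is 0-indexed offset 10.
U+20959 → 4-byte form F0 A0 A5 99 at offsets 0–3.
U+0024 → 1-byte form 24 at offsets 4–4.
U+10011 → 4-byte form F0 90 80 91 at offsets 5–8.
U+BCEF → 3-byte form EB B3 AF at offsets 9–11.
Offset 10 falls in char 4's range; it's byte 2 of EB B3 AF = 0xB3.

0xB3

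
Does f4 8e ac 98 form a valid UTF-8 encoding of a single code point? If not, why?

valid

Leading byte 0xF4 = 11110100 → 4-byte form.
Continuation bytes 0x8E=10001110, 0xAC=10101100, 0x98=10011000 all match 10xxxxxx.
Decoded value 0x10EB18 is ≥ 0x10000 (shortest form) and not a surrogate.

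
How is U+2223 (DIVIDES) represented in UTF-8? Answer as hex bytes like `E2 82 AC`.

E2 88 A3

U+2223 = 0x2223 = 8739 decimal. In range U+0800–U+FFFF → 3-byte form: 1110xxxx 10xxxxxx 10xxxxxx.
Binary (16 bits): 0010001000100011.
Split 4+6+6: 0010 | 001000 | 100011.
Byte 1: 11100010 = 0xE2.
Byte 2: 10001000 = 0x88.
Byte 3: 10100011 = 0xA3.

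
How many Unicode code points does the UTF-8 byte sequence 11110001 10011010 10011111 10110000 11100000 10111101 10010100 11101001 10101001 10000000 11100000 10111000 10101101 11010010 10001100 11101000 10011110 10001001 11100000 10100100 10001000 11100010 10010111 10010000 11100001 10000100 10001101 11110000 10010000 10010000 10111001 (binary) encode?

10

Byte at offset 0: 0xF1 = 11110001 → 4-byte char (#1). Advance 4.
Byte at offset 4: 0xE0 = 11100000 → 3-byte char (#2). Advance 3.
Byte at offset 7: 0xE9 = 11101001 → 3-byte char (#3). Advance 3.
Byte at offset 10: 0xE0 = 11100000 → 3-byte char (#4). Advance 3.
Byte at offset 13: 0xD2 = 11010010 → 2-byte char (#5). Advance 2.
Byte at offset 15: 0xE8 = 11101000 → 3-byte char (#6). Advance 3.
Byte at offset 18: 0xE0 = 11100000 → 3-byte char (#7). Advance 3.
Byte at offset 21: 0xE2 = 11100010 → 3-byte char (#8). Advance 3.
Byte at offset 24: 0xE1 = 11100001 → 3-byte char (#9). Advance 3.
Byte at offset 27: 0xF0 = 11110000 → 4-byte char (#10). Advance 4.
Reached end at offset 31 after 10 code points.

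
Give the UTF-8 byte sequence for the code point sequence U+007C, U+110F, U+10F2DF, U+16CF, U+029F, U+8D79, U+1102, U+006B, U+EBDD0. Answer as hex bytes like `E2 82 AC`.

7C E1 84 8F F4 8F 8B 9F E1 9B 8F CA 9F E8 B5 B9 E1 84 82 6B F3 AB B7 90

U+007C: 1-byte form → 7C.
U+110F: 3-byte form → E1 84 8F.
U+10F2DF: 4-byte form → F4 8F 8B 9F.
U+16CF: 3-byte form → E1 9B 8F.
U+029F: 2-byte form → CA 9F.
U+8D79: 3-byte form → E8 B5 B9.
U+1102: 3-byte form → E1 84 82.
U+006B: 1-byte form → 6B.
U+EBDD0: 4-byte form → F3 AB B7 90.
Concatenated (24 bytes): 7C E1 84 8F F4 8F 8B 9F E1 9B 8F CA 9F E8 B5 B9 E1 84 82 6B F3 AB B7 90.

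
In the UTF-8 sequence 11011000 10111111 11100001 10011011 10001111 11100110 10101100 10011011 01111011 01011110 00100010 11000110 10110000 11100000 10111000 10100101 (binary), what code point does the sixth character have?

U+0022

Offset 0: leading byte 0xD8 = 11011000 → 2-byte char #1 = D8 BF.
Offset 2: leading byte 0xE1 = 11100001 → 3-byte char #2 = E1 9B 8F.
Offset 5: leading byte 0xE6 = 11100110 → 3-byte char #3 = E6 AC 9B.
Offset 8: leading byte 0x7B = 01111011 → 1-byte char #4 = 7B.
Offset 9: leading byte 0x5E = 01011110 → 1-byte char #5 = 5E.
Offset 10: leading byte 0x22 = 00100010 → 1-byte char #6 = 22.
Leading byte 0x22 = 00100010 matches 0xxxxxxx → 1-byte sequence.
Byte 1: 0x22 = 00100010, payload 0100010 (7 bits).
Concatenate: 0100010 = 0x22 (7 bits → U+0022).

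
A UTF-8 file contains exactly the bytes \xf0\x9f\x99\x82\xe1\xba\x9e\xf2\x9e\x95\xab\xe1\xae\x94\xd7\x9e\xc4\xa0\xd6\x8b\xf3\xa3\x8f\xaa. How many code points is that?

8

Byte at offset 0: 0xF0 = 11110000 → 4-byte char (#1). Advance 4.
Byte at offset 4: 0xE1 = 11100001 → 3-byte char (#2). Advance 3.
Byte at offset 7: 0xF2 = 11110010 → 4-byte char (#3). Advance 4.
Byte at offset 11: 0xE1 = 11100001 → 3-byte char (#4). Advance 3.
Byte at offset 14: 0xD7 = 11010111 → 2-byte char (#5). Advance 2.
Byte at offset 16: 0xC4 = 11000100 → 2-byte char (#6). Advance 2.
Byte at offset 18: 0xD6 = 11010110 → 2-byte char (#7). Advance 2.
Byte at offset 20: 0xF3 = 11110011 → 4-byte char (#8). Advance 4.
Reached end at offset 24 after 8 code points.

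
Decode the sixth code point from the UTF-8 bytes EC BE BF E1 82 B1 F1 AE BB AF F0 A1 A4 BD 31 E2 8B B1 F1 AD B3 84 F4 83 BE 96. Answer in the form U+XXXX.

Offset 0: leading byte 0xEC = 11101100 → 3-byte char #1 = EC BE BF.
Offset 3: leading byte 0xE1 = 11100001 → 3-byte char #2 = E1 82 B1.
Offset 6: leading byte 0xF1 = 11110001 → 4-byte char #3 = F1 AE BB AF.
Offset 10: leading byte 0xF0 = 11110000 → 4-byte char #4 = F0 A1 A4 BD.
Offset 14: leading byte 0x31 = 00110001 → 1-byte char #5 = 31.
Offset 15: leading byte 0xE2 = 11100010 → 3-byte char #6 = E2 8B B1.
Leading byte 0xE2 = 11100010 matches 1110xxxx → 3-byte sequence.
Byte 1: 0xE2 = 11100010, payload 0010 (4 bits).
Byte 2: 0x8B = 10001011 (10xxxxxx ✓), payload 001011.
Byte 3: 0xB1 = 10110001 (10xxxxxx ✓), payload 110001.
Concatenate: 0010001011110001 = 0x22F1 (16 bits → U+22F1).

U+22F1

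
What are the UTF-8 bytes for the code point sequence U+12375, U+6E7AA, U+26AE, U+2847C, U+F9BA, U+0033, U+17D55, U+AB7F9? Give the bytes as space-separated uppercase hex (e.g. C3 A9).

U+12375: 4-byte form → F0 92 8D B5.
U+6E7AA: 4-byte form → F1 AE 9E AA.
U+26AE: 3-byte form → E2 9A AE.
U+2847C: 4-byte form → F0 A8 91 BC.
U+F9BA: 3-byte form → EF A6 BA.
U+0033: 1-byte form → 33.
U+17D55: 4-byte form → F0 97 B5 95.
U+AB7F9: 4-byte form → F2 AB 9F B9.
Concatenated (27 bytes): F0 92 8D B5 F1 AE 9E AA E2 9A AE F0 A8 91 BC EF A6 BA 33 F0 97 B5 95 F2 AB 9F B9.

F0 92 8D B5 F1 AE 9E AA E2 9A AE F0 A8 91 BC EF A6 BA 33 F0 97 B5 95 F2 AB 9F B9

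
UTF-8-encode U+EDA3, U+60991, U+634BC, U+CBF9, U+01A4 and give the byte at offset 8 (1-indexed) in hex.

1-indexed offset 8 is 0-indexed offset 7.
U+EDA3 → 3-byte form EE B6 A3 at offsets 0–2.
U+60991 → 4-byte form F1 A0 A6 91 at offsets 3–6.
U+634BC → 4-byte form F1 A3 92 BC at offsets 7–10.
Offset 7 falls in char 3's range; it's byte 1 of F1 A3 92 BC = 0xF1.

0xF1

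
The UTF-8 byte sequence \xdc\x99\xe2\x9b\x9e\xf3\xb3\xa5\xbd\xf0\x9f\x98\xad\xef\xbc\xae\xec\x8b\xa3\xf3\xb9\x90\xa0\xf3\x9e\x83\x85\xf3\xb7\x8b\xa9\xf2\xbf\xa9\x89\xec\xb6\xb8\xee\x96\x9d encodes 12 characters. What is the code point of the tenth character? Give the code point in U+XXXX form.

Offset 0: leading byte 0xDC = 11011100 → 2-byte char #1 = DC 99.
Offset 2: leading byte 0xE2 = 11100010 → 3-byte char #2 = E2 9B 9E.
Offset 5: leading byte 0xF3 = 11110011 → 4-byte char #3 = F3 B3 A5 BD.
Offset 9: leading byte 0xF0 = 11110000 → 4-byte char #4 = F0 9F 98 AD.
Offset 13: leading byte 0xEF = 11101111 → 3-byte char #5 = EF BC AE.
Offset 16: leading byte 0xEC = 11101100 → 3-byte char #6 = EC 8B A3.
Offset 19: leading byte 0xF3 = 11110011 → 4-byte char #7 = F3 B9 90 A0.
Offset 23: leading byte 0xF3 = 11110011 → 4-byte char #8 = F3 9E 83 85.
Offset 27: leading byte 0xF3 = 11110011 → 4-byte char #9 = F3 B7 8B A9.
Offset 31: leading byte 0xF2 = 11110010 → 4-byte char #10 = F2 BF A9 89.
Leading byte 0xF2 = 11110010 matches 11110xxx → 4-byte sequence.
Byte 1: 0xF2 = 11110010, payload 010 (3 bits).
Byte 2: 0xBF = 10111111 (10xxxxxx ✓), payload 111111.
Byte 3: 0xA9 = 10101001 (10xxxxxx ✓), payload 101001.
Byte 4: 0x89 = 10001001 (10xxxxxx ✓), payload 001001.
Concatenate: 010111111101001001001 = 0xBFA49 (21 bits → U+BFA49).

U+BFA49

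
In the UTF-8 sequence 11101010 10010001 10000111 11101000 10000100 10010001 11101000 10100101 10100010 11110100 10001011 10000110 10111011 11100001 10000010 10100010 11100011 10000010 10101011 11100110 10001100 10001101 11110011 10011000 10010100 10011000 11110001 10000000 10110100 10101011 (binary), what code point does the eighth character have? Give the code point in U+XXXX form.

Offset 0: leading byte 0xEA = 11101010 → 3-byte char #1 = EA 91 87.
Offset 3: leading byte 0xE8 = 11101000 → 3-byte char #2 = E8 84 91.
Offset 6: leading byte 0xE8 = 11101000 → 3-byte char #3 = E8 A5 A2.
Offset 9: leading byte 0xF4 = 11110100 → 4-byte char #4 = F4 8B 86 BB.
Offset 13: leading byte 0xE1 = 11100001 → 3-byte char #5 = E1 82 A2.
Offset 16: leading byte 0xE3 = 11100011 → 3-byte char #6 = E3 82 AB.
Offset 19: leading byte 0xE6 = 11100110 → 3-byte char #7 = E6 8C 8D.
Offset 22: leading byte 0xF3 = 11110011 → 4-byte char #8 = F3 98 94 98.
Leading byte 0xF3 = 11110011 matches 11110xxx → 4-byte sequence.
Byte 1: 0xF3 = 11110011, payload 011 (3 bits).
Byte 2: 0x98 = 10011000 (10xxxxxx ✓), payload 011000.
Byte 3: 0x94 = 10010100 (10xxxxxx ✓), payload 010100.
Byte 4: 0x98 = 10011000 (10xxxxxx ✓), payload 011000.
Concatenate: 011011000010100011000 = 0xD8518 (21 bits → U+D8518).

U+D8518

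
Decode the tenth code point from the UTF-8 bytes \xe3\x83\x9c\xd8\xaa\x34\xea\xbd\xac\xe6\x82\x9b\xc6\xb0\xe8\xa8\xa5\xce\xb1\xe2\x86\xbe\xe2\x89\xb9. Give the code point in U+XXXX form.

Offset 0: leading byte 0xE3 = 11100011 → 3-byte char #1 = E3 83 9C.
Offset 3: leading byte 0xD8 = 11011000 → 2-byte char #2 = D8 AA.
Offset 5: leading byte 0x34 = 00110100 → 1-byte char #3 = 34.
Offset 6: leading byte 0xEA = 11101010 → 3-byte char #4 = EA BD AC.
Offset 9: leading byte 0xE6 = 11100110 → 3-byte char #5 = E6 82 9B.
Offset 12: leading byte 0xC6 = 11000110 → 2-byte char #6 = C6 B0.
Offset 14: leading byte 0xE8 = 11101000 → 3-byte char #7 = E8 A8 A5.
Offset 17: leading byte 0xCE = 11001110 → 2-byte char #8 = CE B1.
Offset 19: leading byte 0xE2 = 11100010 → 3-byte char #9 = E2 86 BE.
Offset 22: leading byte 0xE2 = 11100010 → 3-byte char #10 = E2 89 B9.
Leading byte 0xE2 = 11100010 matches 1110xxxx → 3-byte sequence.
Byte 1: 0xE2 = 11100010, payload 0010 (4 bits).
Byte 2: 0x89 = 10001001 (10xxxxxx ✓), payload 001001.
Byte 3: 0xB9 = 10111001 (10xxxxxx ✓), payload 111001.
Concatenate: 0010001001111001 = 0x2279 (16 bits → U+2279).

U+2279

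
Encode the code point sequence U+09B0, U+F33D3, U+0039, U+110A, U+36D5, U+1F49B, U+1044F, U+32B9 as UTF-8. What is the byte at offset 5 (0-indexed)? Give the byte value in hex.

0x8F

U+09B0 → 3-byte form E0 A6 B0 at offsets 0–2.
U+F33D3 → 4-byte form F3 B3 8F 93 at offsets 3–6.
Offset 5 falls in char 2's range; it's byte 3 of F3 B3 8F 93 = 0x8F.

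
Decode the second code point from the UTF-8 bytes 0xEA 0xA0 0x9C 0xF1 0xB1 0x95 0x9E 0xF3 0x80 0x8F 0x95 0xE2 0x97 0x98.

Offset 0: leading byte 0xEA = 11101010 → 3-byte char #1 = EA A0 9C.
Offset 3: leading byte 0xF1 = 11110001 → 4-byte char #2 = F1 B1 95 9E.
Leading byte 0xF1 = 11110001 matches 11110xxx → 4-byte sequence.
Byte 1: 0xF1 = 11110001, payload 001 (3 bits).
Byte 2: 0xB1 = 10110001 (10xxxxxx ✓), payload 110001.
Byte 3: 0x95 = 10010101 (10xxxxxx ✓), payload 010101.
Byte 4: 0x9E = 10011110 (10xxxxxx ✓), payload 011110.
Concatenate: 001110001010101011110 = 0x7155E (21 bits → U+7155E).

U+7155E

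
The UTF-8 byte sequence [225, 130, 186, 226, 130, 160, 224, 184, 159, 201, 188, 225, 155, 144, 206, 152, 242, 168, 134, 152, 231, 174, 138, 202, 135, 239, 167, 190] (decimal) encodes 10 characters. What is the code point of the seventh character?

Offset 0: leading byte 0xE1 = 11100001 → 3-byte char #1 = E1 82 BA.
Offset 3: leading byte 0xE2 = 11100010 → 3-byte char #2 = E2 82 A0.
Offset 6: leading byte 0xE0 = 11100000 → 3-byte char #3 = E0 B8 9F.
Offset 9: leading byte 0xC9 = 11001001 → 2-byte char #4 = C9 BC.
Offset 11: leading byte 0xE1 = 11100001 → 3-byte char #5 = E1 9B 90.
Offset 14: leading byte 0xCE = 11001110 → 2-byte char #6 = CE 98.
Offset 16: leading byte 0xF2 = 11110010 → 4-byte char #7 = F2 A8 86 98.
Leading byte 0xF2 = 11110010 matches 11110xxx → 4-byte sequence.
Byte 1: 0xF2 = 11110010, payload 010 (3 bits).
Byte 2: 0xA8 = 10101000 (10xxxxxx ✓), payload 101000.
Byte 3: 0x86 = 10000110 (10xxxxxx ✓), payload 000110.
Byte 4: 0x98 = 10011000 (10xxxxxx ✓), payload 011000.
Concatenate: 010101000000110011000 = 0xA8198 (21 bits → U+A8198).

U+A8198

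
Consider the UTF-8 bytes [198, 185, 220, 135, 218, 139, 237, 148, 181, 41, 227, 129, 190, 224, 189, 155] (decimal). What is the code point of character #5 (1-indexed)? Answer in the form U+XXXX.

Offset 0: leading byte 0xC6 = 11000110 → 2-byte char #1 = C6 B9.
Offset 2: leading byte 0xDC = 11011100 → 2-byte char #2 = DC 87.
Offset 4: leading byte 0xDA = 11011010 → 2-byte char #3 = DA 8B.
Offset 6: leading byte 0xED = 11101101 → 3-byte char #4 = ED 94 B5.
Offset 9: leading byte 0x29 = 00101001 → 1-byte char #5 = 29.
Leading byte 0x29 = 00101001 matches 0xxxxxxx → 1-byte sequence.
Byte 1: 0x29 = 00101001, payload 0101001 (7 bits).
Concatenate: 0101001 = 0x29 (7 bits → U+0029).

U+0029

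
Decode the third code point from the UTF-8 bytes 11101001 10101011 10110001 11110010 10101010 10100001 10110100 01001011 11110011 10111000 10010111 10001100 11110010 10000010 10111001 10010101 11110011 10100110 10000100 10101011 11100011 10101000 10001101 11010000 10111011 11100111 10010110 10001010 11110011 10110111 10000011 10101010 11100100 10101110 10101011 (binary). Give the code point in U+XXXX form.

U+004B

Offset 0: leading byte 0xE9 = 11101001 → 3-byte char #1 = E9 AB B1.
Offset 3: leading byte 0xF2 = 11110010 → 4-byte char #2 = F2 AA A1 B4.
Offset 7: leading byte 0x4B = 01001011 → 1-byte char #3 = 4B.
Leading byte 0x4B = 01001011 matches 0xxxxxxx → 1-byte sequence.
Byte 1: 0x4B = 01001011, payload 1001011 (7 bits).
Concatenate: 1001011 = 0x4B (7 bits → U+004B).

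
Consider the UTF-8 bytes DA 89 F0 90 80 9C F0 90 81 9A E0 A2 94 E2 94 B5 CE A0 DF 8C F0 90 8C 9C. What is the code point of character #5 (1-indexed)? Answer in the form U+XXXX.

Offset 0: leading byte 0xDA = 11011010 → 2-byte char #1 = DA 89.
Offset 2: leading byte 0xF0 = 11110000 → 4-byte char #2 = F0 90 80 9C.
Offset 6: leading byte 0xF0 = 11110000 → 4-byte char #3 = F0 90 81 9A.
Offset 10: leading byte 0xE0 = 11100000 → 3-byte char #4 = E0 A2 94.
Offset 13: leading byte 0xE2 = 11100010 → 3-byte char #5 = E2 94 B5.
Leading byte 0xE2 = 11100010 matches 1110xxxx → 3-byte sequence.
Byte 1: 0xE2 = 11100010, payload 0010 (4 bits).
Byte 2: 0x94 = 10010100 (10xxxxxx ✓), payload 010100.
Byte 3: 0xB5 = 10110101 (10xxxxxx ✓), payload 110101.
Concatenate: 0010010100110101 = 0x2535 (16 bits → U+2535).

U+2535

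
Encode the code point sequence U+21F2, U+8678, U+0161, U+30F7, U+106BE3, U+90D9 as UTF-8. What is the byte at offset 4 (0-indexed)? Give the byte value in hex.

U+21F2 → 3-byte form E2 87 B2 at offsets 0–2.
U+8678 → 3-byte form E8 99 B8 at offsets 3–5.
Offset 4 falls in char 2's range; it's byte 2 of E8 99 B8 = 0x99.

0x99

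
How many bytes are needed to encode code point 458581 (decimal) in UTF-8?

U+6FF55 = 0x6FF55. UTF-8 uses 1 byte below 0x80, 2 below 0x800, 3 below 0x10000, 4 up to 0x10FFFF. 0x6FF55 is in U+10000–U+10FFFF → 4 bytes.

4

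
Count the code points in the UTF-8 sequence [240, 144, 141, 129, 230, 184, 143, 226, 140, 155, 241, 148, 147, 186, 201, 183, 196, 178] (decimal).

Byte at offset 0: 0xF0 = 11110000 → 4-byte char (#1). Advance 4.
Byte at offset 4: 0xE6 = 11100110 → 3-byte char (#2). Advance 3.
Byte at offset 7: 0xE2 = 11100010 → 3-byte char (#3). Advance 3.
Byte at offset 10: 0xF1 = 11110001 → 4-byte char (#4). Advance 4.
Byte at offset 14: 0xC9 = 11001001 → 2-byte char (#5). Advance 2.
Byte at offset 16: 0xC4 = 11000100 → 2-byte char (#6). Advance 2.
Reached end at offset 18 after 6 code points.

6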